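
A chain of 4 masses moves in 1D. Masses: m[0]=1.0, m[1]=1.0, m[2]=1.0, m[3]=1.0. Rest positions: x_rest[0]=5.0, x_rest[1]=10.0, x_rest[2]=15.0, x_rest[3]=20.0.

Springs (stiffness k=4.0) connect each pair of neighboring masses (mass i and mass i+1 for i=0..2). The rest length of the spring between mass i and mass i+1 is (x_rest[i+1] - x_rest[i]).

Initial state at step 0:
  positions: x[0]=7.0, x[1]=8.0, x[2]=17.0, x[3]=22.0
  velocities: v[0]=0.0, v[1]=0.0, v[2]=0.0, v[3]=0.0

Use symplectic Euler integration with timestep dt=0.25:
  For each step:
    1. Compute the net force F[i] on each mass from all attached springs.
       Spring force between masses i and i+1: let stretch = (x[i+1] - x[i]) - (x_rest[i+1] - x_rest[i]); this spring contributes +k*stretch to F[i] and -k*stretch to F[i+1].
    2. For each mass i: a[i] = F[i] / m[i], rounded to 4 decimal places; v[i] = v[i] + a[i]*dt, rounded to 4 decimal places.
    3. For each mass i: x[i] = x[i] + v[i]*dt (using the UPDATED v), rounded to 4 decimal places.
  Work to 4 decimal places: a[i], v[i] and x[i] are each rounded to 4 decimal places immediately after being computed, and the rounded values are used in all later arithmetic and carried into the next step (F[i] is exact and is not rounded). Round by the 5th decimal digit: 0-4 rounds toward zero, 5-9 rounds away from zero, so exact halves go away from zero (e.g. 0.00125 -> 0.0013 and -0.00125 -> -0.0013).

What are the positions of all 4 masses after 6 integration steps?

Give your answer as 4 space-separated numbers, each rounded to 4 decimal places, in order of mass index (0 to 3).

Step 0: x=[7.0000 8.0000 17.0000 22.0000] v=[0.0000 0.0000 0.0000 0.0000]
Step 1: x=[6.0000 10.0000 16.0000 22.0000] v=[-4.0000 8.0000 -4.0000 0.0000]
Step 2: x=[4.7500 12.5000 15.0000 21.7500] v=[-5.0000 10.0000 -4.0000 -1.0000]
Step 3: x=[4.1875 13.6875 15.0625 21.0625] v=[-2.2500 4.7500 0.2500 -2.7500]
Step 4: x=[4.7500 12.8438 16.2813 20.1250] v=[2.2500 -3.3750 4.8750 -3.7500]
Step 5: x=[6.0860 10.8360 17.6016 19.4766] v=[5.3438 -8.0313 5.2812 -2.5937]
Step 6: x=[7.3595 9.3321 17.6993 19.6094] v=[5.0938 -6.0157 0.3906 0.5313]

Answer: 7.3595 9.3321 17.6993 19.6094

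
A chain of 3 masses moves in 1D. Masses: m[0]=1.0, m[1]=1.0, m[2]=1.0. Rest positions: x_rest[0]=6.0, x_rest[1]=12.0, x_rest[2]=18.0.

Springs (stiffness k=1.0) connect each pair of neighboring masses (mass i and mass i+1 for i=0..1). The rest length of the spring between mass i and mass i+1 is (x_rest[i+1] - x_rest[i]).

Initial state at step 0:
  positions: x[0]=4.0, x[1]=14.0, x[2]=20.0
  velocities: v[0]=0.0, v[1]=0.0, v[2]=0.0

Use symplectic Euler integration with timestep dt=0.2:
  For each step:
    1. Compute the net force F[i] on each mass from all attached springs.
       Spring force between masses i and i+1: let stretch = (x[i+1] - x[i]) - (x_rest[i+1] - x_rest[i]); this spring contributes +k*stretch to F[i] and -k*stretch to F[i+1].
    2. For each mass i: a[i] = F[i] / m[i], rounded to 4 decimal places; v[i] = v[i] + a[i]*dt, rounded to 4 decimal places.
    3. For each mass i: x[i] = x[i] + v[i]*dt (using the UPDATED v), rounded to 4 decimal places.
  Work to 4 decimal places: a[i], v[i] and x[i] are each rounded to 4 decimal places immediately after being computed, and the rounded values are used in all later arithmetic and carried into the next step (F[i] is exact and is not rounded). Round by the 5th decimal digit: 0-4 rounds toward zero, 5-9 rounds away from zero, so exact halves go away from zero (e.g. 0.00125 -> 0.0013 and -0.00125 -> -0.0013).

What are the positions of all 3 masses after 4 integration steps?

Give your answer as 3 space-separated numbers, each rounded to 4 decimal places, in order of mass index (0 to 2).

Answer: 5.4168 12.6722 19.9110

Derivation:
Step 0: x=[4.0000 14.0000 20.0000] v=[0.0000 0.0000 0.0000]
Step 1: x=[4.1600 13.8400 20.0000] v=[0.8000 -0.8000 0.0000]
Step 2: x=[4.4672 13.5392 19.9936] v=[1.5360 -1.5040 -0.0320]
Step 3: x=[4.8973 13.1337 19.9690] v=[2.1504 -2.0275 -0.1229]
Step 4: x=[5.4168 12.6722 19.9110] v=[2.5977 -2.3077 -0.2900]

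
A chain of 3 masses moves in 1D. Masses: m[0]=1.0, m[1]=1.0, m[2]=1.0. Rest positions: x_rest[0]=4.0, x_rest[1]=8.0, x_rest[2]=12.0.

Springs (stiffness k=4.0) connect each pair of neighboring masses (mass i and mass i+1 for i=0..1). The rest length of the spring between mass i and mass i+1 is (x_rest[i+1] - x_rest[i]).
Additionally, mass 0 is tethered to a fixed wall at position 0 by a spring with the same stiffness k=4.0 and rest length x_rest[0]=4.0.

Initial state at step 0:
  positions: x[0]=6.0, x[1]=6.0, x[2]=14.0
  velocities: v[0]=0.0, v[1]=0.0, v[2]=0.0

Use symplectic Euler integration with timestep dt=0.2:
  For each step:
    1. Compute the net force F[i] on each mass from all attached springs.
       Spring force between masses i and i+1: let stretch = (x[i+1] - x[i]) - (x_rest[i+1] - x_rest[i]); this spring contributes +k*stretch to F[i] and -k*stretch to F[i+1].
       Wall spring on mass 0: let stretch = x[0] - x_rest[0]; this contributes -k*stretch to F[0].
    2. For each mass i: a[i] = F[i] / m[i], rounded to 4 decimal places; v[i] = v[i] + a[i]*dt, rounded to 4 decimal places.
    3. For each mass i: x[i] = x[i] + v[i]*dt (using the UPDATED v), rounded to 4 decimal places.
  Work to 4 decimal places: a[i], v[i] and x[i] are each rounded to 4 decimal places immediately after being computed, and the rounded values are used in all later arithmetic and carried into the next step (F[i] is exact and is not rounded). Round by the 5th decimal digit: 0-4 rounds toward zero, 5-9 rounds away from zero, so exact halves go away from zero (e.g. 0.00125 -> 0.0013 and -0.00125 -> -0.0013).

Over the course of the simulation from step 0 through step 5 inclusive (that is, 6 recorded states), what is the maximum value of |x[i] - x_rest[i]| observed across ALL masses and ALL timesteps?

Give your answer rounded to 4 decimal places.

Answer: 3.0462

Derivation:
Step 0: x=[6.0000 6.0000 14.0000] v=[0.0000 0.0000 0.0000]
Step 1: x=[5.0400 7.2800 13.3600] v=[-4.8000 6.4000 -3.2000]
Step 2: x=[3.6320 9.1744 12.3872] v=[-7.0400 9.4720 -4.8640]
Step 3: x=[2.5297 10.6961 11.5404] v=[-5.5117 7.6083 -4.2342]
Step 4: x=[2.3292 11.0462 11.1985] v=[-1.0023 1.7506 -1.7096]
Step 5: x=[3.1508 10.0260 11.4722] v=[4.1079 -5.1012 1.3686]
Max displacement = 3.0462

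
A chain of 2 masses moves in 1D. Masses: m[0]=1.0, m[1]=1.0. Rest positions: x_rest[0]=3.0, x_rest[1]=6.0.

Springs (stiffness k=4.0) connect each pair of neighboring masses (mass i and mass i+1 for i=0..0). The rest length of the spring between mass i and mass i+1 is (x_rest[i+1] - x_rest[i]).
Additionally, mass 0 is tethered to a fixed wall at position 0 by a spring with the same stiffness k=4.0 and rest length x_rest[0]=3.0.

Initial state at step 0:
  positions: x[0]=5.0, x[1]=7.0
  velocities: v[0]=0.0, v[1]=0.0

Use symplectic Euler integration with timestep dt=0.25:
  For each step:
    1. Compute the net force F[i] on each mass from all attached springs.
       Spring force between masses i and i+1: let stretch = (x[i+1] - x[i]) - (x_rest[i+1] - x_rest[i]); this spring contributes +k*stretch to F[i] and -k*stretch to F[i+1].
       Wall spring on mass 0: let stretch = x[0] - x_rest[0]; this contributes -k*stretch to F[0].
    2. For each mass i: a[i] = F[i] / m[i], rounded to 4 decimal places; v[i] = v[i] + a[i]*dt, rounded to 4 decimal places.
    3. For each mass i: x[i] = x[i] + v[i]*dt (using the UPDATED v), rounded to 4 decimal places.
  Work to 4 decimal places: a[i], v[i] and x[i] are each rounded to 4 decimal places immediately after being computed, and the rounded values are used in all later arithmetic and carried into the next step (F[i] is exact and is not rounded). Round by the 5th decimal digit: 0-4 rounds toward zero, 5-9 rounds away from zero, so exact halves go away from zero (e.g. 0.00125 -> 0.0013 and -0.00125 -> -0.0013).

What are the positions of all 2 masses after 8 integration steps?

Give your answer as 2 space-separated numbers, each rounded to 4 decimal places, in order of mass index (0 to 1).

Step 0: x=[5.0000 7.0000] v=[0.0000 0.0000]
Step 1: x=[4.2500 7.2500] v=[-3.0000 1.0000]
Step 2: x=[3.1875 7.5000] v=[-4.2500 1.0000]
Step 3: x=[2.4063 7.4219] v=[-3.1250 -0.3125]
Step 4: x=[2.2774 6.8399] v=[-0.5157 -2.3281]
Step 5: x=[2.7198 5.8673] v=[1.7694 -3.8906]
Step 6: x=[3.2691 4.8578] v=[2.1971 -4.0381]
Step 7: x=[3.3983 4.2011] v=[0.5167 -2.6268]
Step 8: x=[2.8786 4.0937] v=[-2.0788 -0.4296]

Answer: 2.8786 4.0937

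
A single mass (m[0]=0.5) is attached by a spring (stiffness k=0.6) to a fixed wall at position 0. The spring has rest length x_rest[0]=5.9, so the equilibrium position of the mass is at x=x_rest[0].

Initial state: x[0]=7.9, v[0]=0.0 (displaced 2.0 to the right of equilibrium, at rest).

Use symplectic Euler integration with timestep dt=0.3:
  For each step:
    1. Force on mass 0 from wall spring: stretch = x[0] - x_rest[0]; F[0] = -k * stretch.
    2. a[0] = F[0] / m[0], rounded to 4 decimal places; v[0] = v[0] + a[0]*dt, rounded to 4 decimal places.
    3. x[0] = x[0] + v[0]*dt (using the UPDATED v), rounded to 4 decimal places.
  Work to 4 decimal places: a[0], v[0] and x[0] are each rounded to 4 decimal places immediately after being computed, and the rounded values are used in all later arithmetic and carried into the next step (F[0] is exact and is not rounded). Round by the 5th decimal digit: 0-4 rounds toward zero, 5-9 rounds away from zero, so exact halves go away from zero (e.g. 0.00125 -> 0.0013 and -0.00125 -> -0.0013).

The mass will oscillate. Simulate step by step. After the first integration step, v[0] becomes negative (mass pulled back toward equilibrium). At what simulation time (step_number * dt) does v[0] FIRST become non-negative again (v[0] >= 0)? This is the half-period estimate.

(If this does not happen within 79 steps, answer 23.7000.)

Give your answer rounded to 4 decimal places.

Answer: 3.0000

Derivation:
Step 0: x=[7.9000] v=[0.0000]
Step 1: x=[7.6840] v=[-0.7200]
Step 2: x=[7.2753] v=[-1.3622]
Step 3: x=[6.7181] v=[-1.8573]
Step 4: x=[6.0726] v=[-2.1518]
Step 5: x=[5.4084] v=[-2.2139]
Step 6: x=[4.7973] v=[-2.0369]
Step 7: x=[4.3053] v=[-1.6399]
Step 8: x=[3.9856] v=[-1.0658]
Step 9: x=[3.8726] v=[-0.3766]
Step 10: x=[3.9786] v=[0.3533]
First v>=0 after going negative at step 10, time=3.0000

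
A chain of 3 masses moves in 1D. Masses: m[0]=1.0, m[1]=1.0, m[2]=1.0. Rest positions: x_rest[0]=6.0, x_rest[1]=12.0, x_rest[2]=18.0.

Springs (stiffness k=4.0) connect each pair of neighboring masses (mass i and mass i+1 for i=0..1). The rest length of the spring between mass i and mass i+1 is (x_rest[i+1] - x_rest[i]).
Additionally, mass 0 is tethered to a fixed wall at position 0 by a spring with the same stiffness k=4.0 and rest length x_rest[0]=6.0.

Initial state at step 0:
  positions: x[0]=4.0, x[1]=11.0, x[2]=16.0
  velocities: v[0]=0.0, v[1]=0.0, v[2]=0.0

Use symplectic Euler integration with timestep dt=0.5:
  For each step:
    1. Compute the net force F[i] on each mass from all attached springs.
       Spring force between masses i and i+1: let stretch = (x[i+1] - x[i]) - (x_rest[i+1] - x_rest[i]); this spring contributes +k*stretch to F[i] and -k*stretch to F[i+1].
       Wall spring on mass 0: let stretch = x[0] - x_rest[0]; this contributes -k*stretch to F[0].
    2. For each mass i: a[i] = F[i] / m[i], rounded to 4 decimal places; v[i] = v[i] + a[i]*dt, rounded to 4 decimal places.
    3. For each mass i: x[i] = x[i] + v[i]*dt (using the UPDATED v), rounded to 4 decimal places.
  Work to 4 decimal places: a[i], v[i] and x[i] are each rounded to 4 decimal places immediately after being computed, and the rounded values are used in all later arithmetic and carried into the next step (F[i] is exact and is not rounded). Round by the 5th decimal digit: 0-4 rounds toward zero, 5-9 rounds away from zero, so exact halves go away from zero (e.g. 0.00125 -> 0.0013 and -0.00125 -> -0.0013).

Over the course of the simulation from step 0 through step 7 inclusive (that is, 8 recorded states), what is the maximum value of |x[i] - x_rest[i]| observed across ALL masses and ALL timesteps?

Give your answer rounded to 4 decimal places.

Answer: 3.0000

Derivation:
Step 0: x=[4.0000 11.0000 16.0000] v=[0.0000 0.0000 0.0000]
Step 1: x=[7.0000 9.0000 17.0000] v=[6.0000 -4.0000 2.0000]
Step 2: x=[5.0000 13.0000 16.0000] v=[-4.0000 8.0000 -2.0000]
Step 3: x=[6.0000 12.0000 18.0000] v=[2.0000 -2.0000 4.0000]
Step 4: x=[7.0000 11.0000 20.0000] v=[2.0000 -2.0000 4.0000]
Step 5: x=[5.0000 15.0000 19.0000] v=[-4.0000 8.0000 -2.0000]
Step 6: x=[8.0000 13.0000 20.0000] v=[6.0000 -4.0000 2.0000]
Step 7: x=[8.0000 13.0000 20.0000] v=[0.0000 0.0000 0.0000]
Max displacement = 3.0000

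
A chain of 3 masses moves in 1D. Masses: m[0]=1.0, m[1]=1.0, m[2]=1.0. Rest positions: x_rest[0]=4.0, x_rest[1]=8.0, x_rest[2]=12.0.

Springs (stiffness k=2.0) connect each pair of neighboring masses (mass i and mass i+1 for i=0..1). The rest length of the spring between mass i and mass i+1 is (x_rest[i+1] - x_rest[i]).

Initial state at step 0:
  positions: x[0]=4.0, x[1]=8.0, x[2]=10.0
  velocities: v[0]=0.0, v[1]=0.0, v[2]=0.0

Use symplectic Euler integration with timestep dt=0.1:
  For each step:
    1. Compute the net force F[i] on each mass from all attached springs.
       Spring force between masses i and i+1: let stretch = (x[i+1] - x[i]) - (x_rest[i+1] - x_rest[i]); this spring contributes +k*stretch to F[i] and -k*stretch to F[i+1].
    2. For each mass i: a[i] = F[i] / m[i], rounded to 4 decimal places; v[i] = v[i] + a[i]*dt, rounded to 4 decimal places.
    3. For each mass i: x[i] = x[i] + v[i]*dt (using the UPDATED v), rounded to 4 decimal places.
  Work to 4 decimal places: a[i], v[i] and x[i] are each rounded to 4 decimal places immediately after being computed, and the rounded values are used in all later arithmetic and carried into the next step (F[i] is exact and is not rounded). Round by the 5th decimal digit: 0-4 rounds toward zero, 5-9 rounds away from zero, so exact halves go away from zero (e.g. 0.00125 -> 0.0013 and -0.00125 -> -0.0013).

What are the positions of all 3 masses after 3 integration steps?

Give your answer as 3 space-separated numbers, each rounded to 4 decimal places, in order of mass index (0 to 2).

Step 0: x=[4.0000 8.0000 10.0000] v=[0.0000 0.0000 0.0000]
Step 1: x=[4.0000 7.9600 10.0400] v=[0.0000 -0.4000 0.4000]
Step 2: x=[3.9992 7.8824 10.1184] v=[-0.0080 -0.7760 0.7840]
Step 3: x=[3.9961 7.7719 10.2321] v=[-0.0314 -1.1054 1.1368]

Answer: 3.9961 7.7719 10.2321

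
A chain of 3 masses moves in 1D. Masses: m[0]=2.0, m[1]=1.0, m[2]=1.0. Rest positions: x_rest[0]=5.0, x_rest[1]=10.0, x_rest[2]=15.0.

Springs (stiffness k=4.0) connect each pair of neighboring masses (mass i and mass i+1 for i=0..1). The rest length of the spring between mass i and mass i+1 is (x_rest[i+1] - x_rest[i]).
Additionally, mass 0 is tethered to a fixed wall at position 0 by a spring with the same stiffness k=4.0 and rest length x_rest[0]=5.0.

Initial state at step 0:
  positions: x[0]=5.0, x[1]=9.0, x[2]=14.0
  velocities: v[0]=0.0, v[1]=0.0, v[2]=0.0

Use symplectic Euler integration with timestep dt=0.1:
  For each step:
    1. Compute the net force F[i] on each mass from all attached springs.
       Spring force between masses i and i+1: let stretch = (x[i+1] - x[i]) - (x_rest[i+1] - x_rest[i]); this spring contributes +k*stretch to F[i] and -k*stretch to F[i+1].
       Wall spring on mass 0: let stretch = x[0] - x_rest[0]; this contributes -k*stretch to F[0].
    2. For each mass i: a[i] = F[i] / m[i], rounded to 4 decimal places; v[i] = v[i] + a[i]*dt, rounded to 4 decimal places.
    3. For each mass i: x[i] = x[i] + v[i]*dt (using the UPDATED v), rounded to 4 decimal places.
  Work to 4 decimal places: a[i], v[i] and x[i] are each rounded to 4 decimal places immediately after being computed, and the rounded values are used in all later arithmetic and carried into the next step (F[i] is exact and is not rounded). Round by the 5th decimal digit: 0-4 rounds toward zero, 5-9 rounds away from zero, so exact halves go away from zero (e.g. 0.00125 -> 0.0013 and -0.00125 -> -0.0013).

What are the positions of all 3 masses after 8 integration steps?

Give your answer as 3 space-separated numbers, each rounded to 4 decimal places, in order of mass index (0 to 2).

Step 0: x=[5.0000 9.0000 14.0000] v=[0.0000 0.0000 0.0000]
Step 1: x=[4.9800 9.0400 14.0000] v=[-0.2000 0.4000 0.0000]
Step 2: x=[4.9416 9.1160 14.0016] v=[-0.3840 0.7600 0.0160]
Step 3: x=[4.8879 9.2205 14.0078] v=[-0.5374 1.0445 0.0618]
Step 4: x=[4.8231 9.3431 14.0225] v=[-0.6485 1.2264 0.1469]
Step 5: x=[4.7522 9.4721 14.0500] v=[-0.7091 1.2902 0.2751]
Step 6: x=[4.6806 9.5954 14.0944] v=[-0.7156 1.2334 0.4439]
Step 7: x=[4.6137 9.7021 14.1588] v=[-0.6688 1.0671 0.6443]
Step 8: x=[4.5563 9.7835 14.2450] v=[-0.5739 0.8144 0.8616]

Answer: 4.5563 9.7835 14.2450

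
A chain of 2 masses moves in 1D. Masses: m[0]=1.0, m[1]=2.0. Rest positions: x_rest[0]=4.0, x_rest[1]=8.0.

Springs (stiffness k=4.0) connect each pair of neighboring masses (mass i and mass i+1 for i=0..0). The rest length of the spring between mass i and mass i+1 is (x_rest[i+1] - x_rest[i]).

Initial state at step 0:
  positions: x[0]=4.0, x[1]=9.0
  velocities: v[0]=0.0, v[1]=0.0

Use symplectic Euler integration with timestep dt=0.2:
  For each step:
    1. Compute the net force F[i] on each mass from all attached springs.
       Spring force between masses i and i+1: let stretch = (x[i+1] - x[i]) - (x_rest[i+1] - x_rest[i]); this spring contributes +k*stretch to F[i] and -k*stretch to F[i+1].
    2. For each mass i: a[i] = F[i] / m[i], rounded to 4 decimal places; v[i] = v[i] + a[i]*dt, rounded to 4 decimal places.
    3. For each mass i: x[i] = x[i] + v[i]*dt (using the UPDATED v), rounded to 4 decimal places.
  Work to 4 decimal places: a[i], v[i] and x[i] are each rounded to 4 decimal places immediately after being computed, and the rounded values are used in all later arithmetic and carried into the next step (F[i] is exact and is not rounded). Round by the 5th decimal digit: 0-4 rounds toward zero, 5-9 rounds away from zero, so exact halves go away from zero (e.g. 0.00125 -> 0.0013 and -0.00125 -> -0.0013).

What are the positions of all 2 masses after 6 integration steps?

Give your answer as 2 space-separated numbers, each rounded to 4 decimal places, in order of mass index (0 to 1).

Answer: 5.3524 8.3239

Derivation:
Step 0: x=[4.0000 9.0000] v=[0.0000 0.0000]
Step 1: x=[4.1600 8.9200] v=[0.8000 -0.4000]
Step 2: x=[4.4416 8.7792] v=[1.4080 -0.7040]
Step 3: x=[4.7772 8.6114] v=[1.6781 -0.8390]
Step 4: x=[5.0863 8.4569] v=[1.5455 -0.7727]
Step 5: x=[5.2947 8.3527] v=[1.0420 -0.5209]
Step 6: x=[5.3524 8.3239] v=[0.2884 -0.1441]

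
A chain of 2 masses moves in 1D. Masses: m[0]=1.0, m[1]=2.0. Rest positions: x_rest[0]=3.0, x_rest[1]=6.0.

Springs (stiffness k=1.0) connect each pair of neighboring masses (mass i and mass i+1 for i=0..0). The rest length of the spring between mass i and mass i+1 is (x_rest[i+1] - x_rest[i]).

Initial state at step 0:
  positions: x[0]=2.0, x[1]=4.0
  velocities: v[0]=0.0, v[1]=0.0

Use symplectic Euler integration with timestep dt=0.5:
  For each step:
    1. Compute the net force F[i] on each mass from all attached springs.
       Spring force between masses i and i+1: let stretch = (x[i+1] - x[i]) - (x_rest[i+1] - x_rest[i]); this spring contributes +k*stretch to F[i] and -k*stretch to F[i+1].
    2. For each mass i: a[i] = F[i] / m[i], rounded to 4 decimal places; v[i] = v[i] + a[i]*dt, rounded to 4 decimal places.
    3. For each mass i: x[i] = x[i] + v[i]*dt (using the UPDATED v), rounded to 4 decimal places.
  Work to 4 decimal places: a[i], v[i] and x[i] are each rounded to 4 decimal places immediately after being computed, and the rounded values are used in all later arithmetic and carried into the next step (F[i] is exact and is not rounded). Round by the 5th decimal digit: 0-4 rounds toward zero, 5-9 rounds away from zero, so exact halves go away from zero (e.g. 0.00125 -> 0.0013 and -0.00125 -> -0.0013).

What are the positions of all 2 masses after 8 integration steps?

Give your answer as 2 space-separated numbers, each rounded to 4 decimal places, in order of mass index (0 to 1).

Step 0: x=[2.0000 4.0000] v=[0.0000 0.0000]
Step 1: x=[1.7500 4.1250] v=[-0.5000 0.2500]
Step 2: x=[1.3438 4.3282] v=[-0.8125 0.4063]
Step 3: x=[0.9337 4.5333] v=[-0.8203 0.4102]
Step 4: x=[0.6735 4.6635] v=[-0.5205 0.2603]
Step 5: x=[0.6608 4.6699] v=[-0.0255 0.0128]
Step 6: x=[0.9004 4.5502] v=[0.4791 -0.2395]
Step 7: x=[1.3024 4.3492] v=[0.8040 -0.4020]
Step 8: x=[1.7161 4.1424] v=[0.8274 -0.4137]

Answer: 1.7161 4.1424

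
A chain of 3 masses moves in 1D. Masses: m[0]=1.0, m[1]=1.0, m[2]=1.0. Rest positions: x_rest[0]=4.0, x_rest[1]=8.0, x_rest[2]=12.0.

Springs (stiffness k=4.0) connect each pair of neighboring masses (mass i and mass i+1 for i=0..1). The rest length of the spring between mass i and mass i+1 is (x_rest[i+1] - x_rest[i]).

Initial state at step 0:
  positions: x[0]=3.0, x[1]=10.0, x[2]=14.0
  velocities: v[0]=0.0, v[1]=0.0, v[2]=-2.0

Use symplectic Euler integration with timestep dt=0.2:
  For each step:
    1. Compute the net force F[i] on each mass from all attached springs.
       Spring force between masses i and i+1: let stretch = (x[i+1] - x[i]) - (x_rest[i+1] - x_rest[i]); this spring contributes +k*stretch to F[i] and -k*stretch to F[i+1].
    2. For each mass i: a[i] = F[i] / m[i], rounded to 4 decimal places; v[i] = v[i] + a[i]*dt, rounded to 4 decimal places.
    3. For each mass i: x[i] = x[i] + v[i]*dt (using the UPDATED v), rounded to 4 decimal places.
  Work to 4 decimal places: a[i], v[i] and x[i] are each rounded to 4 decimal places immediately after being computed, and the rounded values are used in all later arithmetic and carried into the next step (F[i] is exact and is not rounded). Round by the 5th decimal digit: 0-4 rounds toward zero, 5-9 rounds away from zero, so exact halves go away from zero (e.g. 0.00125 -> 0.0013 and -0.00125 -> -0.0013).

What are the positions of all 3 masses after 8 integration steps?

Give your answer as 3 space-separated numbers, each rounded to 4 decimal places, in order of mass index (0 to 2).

Answer: 4.9092 8.8411 10.0496

Derivation:
Step 0: x=[3.0000 10.0000 14.0000] v=[0.0000 0.0000 -2.0000]
Step 1: x=[3.4800 9.5200 13.6000] v=[2.4000 -2.4000 -2.0000]
Step 2: x=[4.2864 8.7264 13.1872] v=[4.0320 -3.9680 -2.0640]
Step 3: x=[5.1632 7.9361 12.7007] v=[4.3840 -3.9514 -2.4326]
Step 4: x=[5.8437 7.4645 12.0918] v=[3.4023 -2.3580 -3.0443]
Step 5: x=[6.1435 7.4739 11.3826] v=[1.4989 0.0472 -3.5461]
Step 6: x=[6.0161 7.8959 10.6880] v=[-0.6368 2.1098 -3.4731]
Step 7: x=[5.5495 8.4638 10.1866] v=[-2.3330 2.8396 -2.5068]
Step 8: x=[4.9092 8.8411 10.0496] v=[-3.2016 1.8864 -0.6850]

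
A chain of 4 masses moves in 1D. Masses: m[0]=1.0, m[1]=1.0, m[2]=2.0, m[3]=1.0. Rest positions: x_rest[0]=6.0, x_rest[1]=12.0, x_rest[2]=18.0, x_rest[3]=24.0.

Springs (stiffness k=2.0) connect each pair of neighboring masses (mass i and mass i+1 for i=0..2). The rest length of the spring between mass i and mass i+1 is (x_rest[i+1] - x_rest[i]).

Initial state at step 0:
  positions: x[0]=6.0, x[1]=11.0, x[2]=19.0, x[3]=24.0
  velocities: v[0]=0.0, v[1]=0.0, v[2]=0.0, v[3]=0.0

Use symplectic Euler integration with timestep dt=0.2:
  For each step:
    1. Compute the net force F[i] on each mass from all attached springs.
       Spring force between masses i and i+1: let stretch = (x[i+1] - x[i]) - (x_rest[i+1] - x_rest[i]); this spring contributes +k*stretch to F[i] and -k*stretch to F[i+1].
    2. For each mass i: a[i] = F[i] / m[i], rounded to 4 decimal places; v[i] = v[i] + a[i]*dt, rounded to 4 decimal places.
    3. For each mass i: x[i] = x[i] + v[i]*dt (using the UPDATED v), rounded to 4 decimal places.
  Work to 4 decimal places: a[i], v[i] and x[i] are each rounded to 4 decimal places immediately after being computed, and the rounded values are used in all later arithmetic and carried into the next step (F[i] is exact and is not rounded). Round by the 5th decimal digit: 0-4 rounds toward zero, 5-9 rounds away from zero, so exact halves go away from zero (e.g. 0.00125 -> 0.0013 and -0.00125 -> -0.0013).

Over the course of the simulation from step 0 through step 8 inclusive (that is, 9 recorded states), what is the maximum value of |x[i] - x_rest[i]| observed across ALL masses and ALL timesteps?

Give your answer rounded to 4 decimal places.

Answer: 1.1629

Derivation:
Step 0: x=[6.0000 11.0000 19.0000 24.0000] v=[0.0000 0.0000 0.0000 0.0000]
Step 1: x=[5.9200 11.2400 18.8800 24.0800] v=[-0.4000 1.2000 -0.6000 0.4000]
Step 2: x=[5.7856 11.6656 18.6624 24.2240] v=[-0.6720 2.1280 -1.0880 0.7200]
Step 3: x=[5.6416 12.1805 18.3874 24.4031] v=[-0.7200 2.5747 -1.3750 0.8954]
Step 4: x=[5.5407 12.6689 18.1048 24.5809] v=[-0.5044 2.4419 -1.4132 0.8891]
Step 5: x=[5.5301 13.0219 17.8638 24.7206] v=[-0.0531 1.7650 -1.2052 0.6987]
Step 6: x=[5.6388 13.1629 17.7034 24.7918] v=[0.5436 0.7050 -0.8022 0.3560]
Step 7: x=[5.8694 13.0652 17.6449 24.7759] v=[1.1532 -0.4884 -0.2926 -0.0794]
Step 8: x=[6.1957 12.7582 17.6884 24.6695] v=[1.6315 -1.5348 0.2177 -0.5318]
Max displacement = 1.1629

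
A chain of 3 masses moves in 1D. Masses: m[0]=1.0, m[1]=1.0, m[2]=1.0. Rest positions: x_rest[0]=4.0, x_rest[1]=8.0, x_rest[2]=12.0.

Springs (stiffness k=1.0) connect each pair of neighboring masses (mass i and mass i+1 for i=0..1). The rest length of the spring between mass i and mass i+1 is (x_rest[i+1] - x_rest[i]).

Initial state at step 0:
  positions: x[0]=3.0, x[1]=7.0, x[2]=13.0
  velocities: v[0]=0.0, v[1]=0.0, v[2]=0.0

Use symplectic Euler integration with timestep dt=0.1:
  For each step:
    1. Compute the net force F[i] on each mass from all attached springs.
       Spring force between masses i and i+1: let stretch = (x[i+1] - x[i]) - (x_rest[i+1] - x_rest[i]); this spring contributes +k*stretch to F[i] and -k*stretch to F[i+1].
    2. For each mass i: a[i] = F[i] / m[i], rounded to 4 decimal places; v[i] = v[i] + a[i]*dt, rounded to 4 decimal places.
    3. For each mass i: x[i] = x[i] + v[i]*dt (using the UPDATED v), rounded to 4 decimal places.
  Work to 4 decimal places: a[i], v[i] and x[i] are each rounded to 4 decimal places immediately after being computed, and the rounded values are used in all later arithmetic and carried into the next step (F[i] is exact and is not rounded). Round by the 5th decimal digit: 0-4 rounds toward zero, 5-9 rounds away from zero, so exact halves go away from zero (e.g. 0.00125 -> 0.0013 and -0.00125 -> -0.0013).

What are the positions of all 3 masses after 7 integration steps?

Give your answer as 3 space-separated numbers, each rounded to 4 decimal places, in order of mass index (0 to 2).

Step 0: x=[3.0000 7.0000 13.0000] v=[0.0000 0.0000 0.0000]
Step 1: x=[3.0000 7.0200 12.9800] v=[0.0000 0.2000 -0.2000]
Step 2: x=[3.0002 7.0594 12.9404] v=[0.0020 0.3940 -0.3960]
Step 3: x=[3.0010 7.1170 12.8820] v=[0.0079 0.5762 -0.5841]
Step 4: x=[3.0030 7.1911 12.8059] v=[0.0195 0.7411 -0.7606]
Step 5: x=[3.0068 7.2795 12.7137] v=[0.0383 0.8838 -0.9221]
Step 6: x=[3.0134 7.3795 12.6072] v=[0.0656 1.0000 -1.0655]
Step 7: x=[3.0236 7.4881 12.4884] v=[0.1022 1.0862 -1.1883]

Answer: 3.0236 7.4881 12.4884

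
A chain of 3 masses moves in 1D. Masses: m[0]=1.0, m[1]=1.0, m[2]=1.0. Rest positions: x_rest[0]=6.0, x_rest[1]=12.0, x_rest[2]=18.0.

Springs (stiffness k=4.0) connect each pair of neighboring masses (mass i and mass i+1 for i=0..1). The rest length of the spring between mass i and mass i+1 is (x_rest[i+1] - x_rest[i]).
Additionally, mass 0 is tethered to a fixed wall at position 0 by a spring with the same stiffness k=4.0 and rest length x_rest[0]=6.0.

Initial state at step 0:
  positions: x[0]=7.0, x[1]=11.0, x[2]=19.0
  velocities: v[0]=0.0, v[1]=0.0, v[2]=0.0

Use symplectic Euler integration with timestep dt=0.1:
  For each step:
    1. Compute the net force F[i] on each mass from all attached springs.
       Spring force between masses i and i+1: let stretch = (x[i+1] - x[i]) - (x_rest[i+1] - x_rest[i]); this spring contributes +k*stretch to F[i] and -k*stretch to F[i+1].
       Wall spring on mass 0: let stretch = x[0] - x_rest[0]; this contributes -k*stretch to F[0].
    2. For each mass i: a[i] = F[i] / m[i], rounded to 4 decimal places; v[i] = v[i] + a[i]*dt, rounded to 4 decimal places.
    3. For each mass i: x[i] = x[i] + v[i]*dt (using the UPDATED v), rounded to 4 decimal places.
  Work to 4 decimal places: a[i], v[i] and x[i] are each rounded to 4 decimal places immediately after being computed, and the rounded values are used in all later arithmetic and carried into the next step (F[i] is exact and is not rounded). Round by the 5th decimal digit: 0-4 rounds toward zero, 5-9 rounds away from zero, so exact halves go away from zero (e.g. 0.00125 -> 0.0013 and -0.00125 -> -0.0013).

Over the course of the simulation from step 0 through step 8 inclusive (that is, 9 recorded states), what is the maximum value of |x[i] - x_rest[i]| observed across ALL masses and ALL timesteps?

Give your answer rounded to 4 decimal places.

Answer: 1.4739

Derivation:
Step 0: x=[7.0000 11.0000 19.0000] v=[0.0000 0.0000 0.0000]
Step 1: x=[6.8800 11.1600 18.9200] v=[-1.2000 1.6000 -0.8000]
Step 2: x=[6.6560 11.4592 18.7696] v=[-2.2400 2.9920 -1.5040]
Step 3: x=[6.3579 11.8587 18.5668] v=[-2.9811 3.9949 -2.0282]
Step 4: x=[6.0255 12.3065 18.3357] v=[-3.3239 4.4778 -2.3114]
Step 5: x=[5.7033 12.7442 18.1034] v=[-3.2217 4.3771 -2.3231]
Step 6: x=[5.4346 13.1146 17.8967] v=[-2.6867 3.7044 -2.0668]
Step 7: x=[5.2558 13.3691 17.7387] v=[-1.7885 2.5452 -1.5796]
Step 8: x=[5.1913 13.4739 17.6460] v=[-0.6455 1.0477 -0.9274]
Max displacement = 1.4739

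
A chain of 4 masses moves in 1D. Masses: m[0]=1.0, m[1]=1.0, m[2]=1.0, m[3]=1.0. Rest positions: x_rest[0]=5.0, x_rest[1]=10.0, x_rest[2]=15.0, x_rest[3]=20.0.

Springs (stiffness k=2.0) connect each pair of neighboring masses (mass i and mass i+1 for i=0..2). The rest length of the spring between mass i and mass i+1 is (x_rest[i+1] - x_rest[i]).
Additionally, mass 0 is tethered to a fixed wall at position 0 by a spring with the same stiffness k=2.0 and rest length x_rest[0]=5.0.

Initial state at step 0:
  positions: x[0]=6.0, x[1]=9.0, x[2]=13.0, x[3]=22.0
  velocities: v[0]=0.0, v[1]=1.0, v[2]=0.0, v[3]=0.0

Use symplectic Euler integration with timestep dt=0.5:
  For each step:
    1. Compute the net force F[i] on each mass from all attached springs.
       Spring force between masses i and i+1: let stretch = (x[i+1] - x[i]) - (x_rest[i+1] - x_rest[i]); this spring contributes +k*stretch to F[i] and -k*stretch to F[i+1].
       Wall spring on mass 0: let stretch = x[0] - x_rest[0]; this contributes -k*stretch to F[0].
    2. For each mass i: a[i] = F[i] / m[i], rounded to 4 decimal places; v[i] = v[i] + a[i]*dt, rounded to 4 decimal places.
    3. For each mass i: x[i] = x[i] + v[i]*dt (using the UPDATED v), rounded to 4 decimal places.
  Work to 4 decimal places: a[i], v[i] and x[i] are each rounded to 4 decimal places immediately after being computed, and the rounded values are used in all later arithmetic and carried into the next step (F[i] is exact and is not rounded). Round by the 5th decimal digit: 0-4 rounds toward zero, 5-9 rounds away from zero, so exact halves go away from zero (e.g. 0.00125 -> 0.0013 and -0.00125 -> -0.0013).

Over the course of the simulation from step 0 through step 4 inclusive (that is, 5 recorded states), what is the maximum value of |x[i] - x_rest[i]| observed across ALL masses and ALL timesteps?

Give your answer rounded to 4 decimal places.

Step 0: x=[6.0000 9.0000 13.0000 22.0000] v=[0.0000 1.0000 0.0000 0.0000]
Step 1: x=[4.5000 10.0000 15.5000 20.0000] v=[-3.0000 2.0000 5.0000 -4.0000]
Step 2: x=[3.5000 11.0000 17.5000 18.2500] v=[-2.0000 2.0000 4.0000 -3.5000]
Step 3: x=[4.5000 11.5000 16.6250 18.6250] v=[2.0000 1.0000 -1.7500 0.7500]
Step 4: x=[6.7500 11.0625 14.1875 20.5000] v=[4.5000 -0.8750 -4.8750 3.7500]
Max displacement = 2.5000

Answer: 2.5000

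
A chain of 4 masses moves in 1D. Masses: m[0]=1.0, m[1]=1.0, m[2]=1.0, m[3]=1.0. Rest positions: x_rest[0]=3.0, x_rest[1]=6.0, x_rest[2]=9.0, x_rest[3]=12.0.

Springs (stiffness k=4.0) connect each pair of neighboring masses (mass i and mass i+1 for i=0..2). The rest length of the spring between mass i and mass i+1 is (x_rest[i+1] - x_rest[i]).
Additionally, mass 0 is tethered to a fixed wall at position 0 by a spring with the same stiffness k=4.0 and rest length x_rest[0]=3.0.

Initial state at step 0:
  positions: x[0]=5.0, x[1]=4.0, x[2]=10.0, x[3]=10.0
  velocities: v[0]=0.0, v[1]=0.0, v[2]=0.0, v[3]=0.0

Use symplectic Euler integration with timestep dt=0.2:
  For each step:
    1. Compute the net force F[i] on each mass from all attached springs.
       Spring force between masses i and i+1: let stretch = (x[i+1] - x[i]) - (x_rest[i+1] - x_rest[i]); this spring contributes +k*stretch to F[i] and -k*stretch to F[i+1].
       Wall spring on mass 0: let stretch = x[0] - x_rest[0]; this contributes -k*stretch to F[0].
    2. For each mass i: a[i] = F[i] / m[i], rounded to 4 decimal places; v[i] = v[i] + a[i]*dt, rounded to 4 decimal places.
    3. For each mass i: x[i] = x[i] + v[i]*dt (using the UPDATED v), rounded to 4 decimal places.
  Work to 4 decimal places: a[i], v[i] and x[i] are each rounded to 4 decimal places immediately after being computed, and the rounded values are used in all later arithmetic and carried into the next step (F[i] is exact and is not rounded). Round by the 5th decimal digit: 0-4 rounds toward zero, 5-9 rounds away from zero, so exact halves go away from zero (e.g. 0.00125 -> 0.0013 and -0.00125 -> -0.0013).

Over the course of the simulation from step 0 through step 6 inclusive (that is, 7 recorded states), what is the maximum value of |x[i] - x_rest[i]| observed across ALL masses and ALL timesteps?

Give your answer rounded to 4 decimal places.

Step 0: x=[5.0000 4.0000 10.0000 10.0000] v=[0.0000 0.0000 0.0000 0.0000]
Step 1: x=[4.0400 5.1200 9.0400 10.4800] v=[-4.8000 5.6000 -4.8000 2.4000]
Step 2: x=[2.6064 6.6944 7.6832 11.2096] v=[-7.1680 7.8720 -6.7840 3.6480]
Step 3: x=[1.4099 7.7729 6.7324 11.8550] v=[-5.9827 5.3926 -4.7539 3.2269]
Step 4: x=[1.0059 7.6669 6.7677 12.1608] v=[-2.0202 -0.5302 0.1766 1.5288]
Step 5: x=[1.5067 6.3512 7.8098 12.0837] v=[2.5039 -6.5784 5.2104 -0.3857]
Step 6: x=[2.5415 4.4938 9.3023 11.8027] v=[5.1741 -9.2871 7.4626 -1.4048]
Max displacement = 2.2676

Answer: 2.2676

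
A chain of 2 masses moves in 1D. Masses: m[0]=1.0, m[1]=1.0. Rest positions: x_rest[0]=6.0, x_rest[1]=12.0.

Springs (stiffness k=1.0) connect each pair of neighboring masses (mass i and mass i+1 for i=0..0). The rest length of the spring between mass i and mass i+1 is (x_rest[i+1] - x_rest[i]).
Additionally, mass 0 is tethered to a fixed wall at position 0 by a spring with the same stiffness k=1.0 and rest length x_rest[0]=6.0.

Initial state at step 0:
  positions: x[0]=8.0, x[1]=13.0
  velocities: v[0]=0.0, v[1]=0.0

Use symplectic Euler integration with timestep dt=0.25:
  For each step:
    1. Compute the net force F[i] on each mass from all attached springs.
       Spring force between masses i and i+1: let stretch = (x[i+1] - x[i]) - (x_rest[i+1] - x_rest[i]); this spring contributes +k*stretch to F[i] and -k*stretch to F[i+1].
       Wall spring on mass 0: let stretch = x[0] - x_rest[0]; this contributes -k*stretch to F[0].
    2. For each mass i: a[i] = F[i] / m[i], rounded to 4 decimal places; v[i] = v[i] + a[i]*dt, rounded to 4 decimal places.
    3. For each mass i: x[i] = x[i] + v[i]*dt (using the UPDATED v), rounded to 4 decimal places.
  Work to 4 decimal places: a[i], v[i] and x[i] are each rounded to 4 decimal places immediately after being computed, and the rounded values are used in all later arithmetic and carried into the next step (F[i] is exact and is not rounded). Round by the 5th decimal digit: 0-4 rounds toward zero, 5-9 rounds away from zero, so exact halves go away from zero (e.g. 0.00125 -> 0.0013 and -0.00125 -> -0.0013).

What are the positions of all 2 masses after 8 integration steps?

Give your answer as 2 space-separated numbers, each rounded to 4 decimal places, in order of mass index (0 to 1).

Step 0: x=[8.0000 13.0000] v=[0.0000 0.0000]
Step 1: x=[7.8125 13.0625] v=[-0.7500 0.2500]
Step 2: x=[7.4649 13.1719] v=[-1.3906 0.4375]
Step 3: x=[7.0074 13.2996] v=[-1.8301 0.5108]
Step 4: x=[6.5052 13.4091] v=[-2.0089 0.4378]
Step 5: x=[6.0279 13.4621] v=[-1.9092 0.2118]
Step 6: x=[5.6385 13.4254] v=[-1.5576 -0.1468]
Step 7: x=[5.3834 13.2770] v=[-1.0205 -0.5935]
Step 8: x=[5.2852 13.0103] v=[-0.3930 -1.0669]

Answer: 5.2852 13.0103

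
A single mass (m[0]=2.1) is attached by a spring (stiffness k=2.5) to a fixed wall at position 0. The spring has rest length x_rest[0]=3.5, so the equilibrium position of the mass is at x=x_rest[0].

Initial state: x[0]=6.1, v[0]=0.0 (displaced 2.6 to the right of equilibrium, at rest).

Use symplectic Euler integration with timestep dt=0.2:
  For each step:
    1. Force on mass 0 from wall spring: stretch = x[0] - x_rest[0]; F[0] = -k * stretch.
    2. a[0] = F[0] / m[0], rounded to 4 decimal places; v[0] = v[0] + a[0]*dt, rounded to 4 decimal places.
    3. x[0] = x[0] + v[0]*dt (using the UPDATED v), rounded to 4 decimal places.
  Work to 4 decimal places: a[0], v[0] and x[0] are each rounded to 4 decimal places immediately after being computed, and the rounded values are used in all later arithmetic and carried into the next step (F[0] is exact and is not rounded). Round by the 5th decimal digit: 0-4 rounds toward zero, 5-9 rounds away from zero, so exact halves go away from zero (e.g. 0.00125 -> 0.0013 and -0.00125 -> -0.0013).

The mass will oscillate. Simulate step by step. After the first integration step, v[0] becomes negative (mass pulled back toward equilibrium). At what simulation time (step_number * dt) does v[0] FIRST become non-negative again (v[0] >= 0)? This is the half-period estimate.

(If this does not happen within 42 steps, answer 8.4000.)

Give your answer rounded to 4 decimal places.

Answer: 3.0000

Derivation:
Step 0: x=[6.1000] v=[0.0000]
Step 1: x=[5.9762] v=[-0.6190]
Step 2: x=[5.7345] v=[-1.2086]
Step 3: x=[5.3864] v=[-1.7406]
Step 4: x=[4.9485] v=[-2.1897]
Step 5: x=[4.4416] v=[-2.5346]
Step 6: x=[3.8898] v=[-2.7588]
Step 7: x=[3.3195] v=[-2.8516]
Step 8: x=[2.7578] v=[-2.8086]
Step 9: x=[2.2314] v=[-2.6319]
Step 10: x=[1.7654] v=[-2.3299]
Step 11: x=[1.3820] v=[-1.9169]
Step 12: x=[1.0995] v=[-1.4126]
Step 13: x=[0.9313] v=[-0.8411]
Step 14: x=[0.8854] v=[-0.2295]
Step 15: x=[0.9640] v=[0.3930]
First v>=0 after going negative at step 15, time=3.0000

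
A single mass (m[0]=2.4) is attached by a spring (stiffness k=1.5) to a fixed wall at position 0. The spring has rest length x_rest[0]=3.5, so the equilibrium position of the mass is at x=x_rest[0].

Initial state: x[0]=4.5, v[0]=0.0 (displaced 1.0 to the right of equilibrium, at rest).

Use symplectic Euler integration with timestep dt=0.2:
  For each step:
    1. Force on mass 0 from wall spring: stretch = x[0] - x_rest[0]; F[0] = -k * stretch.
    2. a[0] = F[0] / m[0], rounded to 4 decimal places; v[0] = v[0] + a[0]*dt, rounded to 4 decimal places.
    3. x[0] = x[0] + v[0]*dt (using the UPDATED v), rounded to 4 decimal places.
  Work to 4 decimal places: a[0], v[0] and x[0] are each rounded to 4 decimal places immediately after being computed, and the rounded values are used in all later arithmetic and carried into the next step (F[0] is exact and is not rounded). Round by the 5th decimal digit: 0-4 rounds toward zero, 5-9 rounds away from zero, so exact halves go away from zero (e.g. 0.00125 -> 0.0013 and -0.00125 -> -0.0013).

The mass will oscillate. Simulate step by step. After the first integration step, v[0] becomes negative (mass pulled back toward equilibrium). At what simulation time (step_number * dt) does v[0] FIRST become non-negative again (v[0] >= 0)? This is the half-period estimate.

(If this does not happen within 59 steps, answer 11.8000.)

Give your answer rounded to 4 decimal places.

Answer: 4.0000

Derivation:
Step 0: x=[4.5000] v=[0.0000]
Step 1: x=[4.4750] v=[-0.1250]
Step 2: x=[4.4256] v=[-0.2469]
Step 3: x=[4.3531] v=[-0.3626]
Step 4: x=[4.2593] v=[-0.4692]
Step 5: x=[4.1465] v=[-0.5641]
Step 6: x=[4.0175] v=[-0.6449]
Step 7: x=[3.8756] v=[-0.7096]
Step 8: x=[3.7243] v=[-0.7566]
Step 9: x=[3.5674] v=[-0.7846]
Step 10: x=[3.4088] v=[-0.7930]
Step 11: x=[3.2525] v=[-0.7816]
Step 12: x=[3.1024] v=[-0.7507]
Step 13: x=[2.9622] v=[-0.7010]
Step 14: x=[2.8354] v=[-0.6338]
Step 15: x=[2.7253] v=[-0.5507]
Step 16: x=[2.6345] v=[-0.4539]
Step 17: x=[2.5654] v=[-0.3457]
Step 18: x=[2.5196] v=[-0.2289]
Step 19: x=[2.4983] v=[-0.1063]
Step 20: x=[2.5021] v=[0.0189]
First v>=0 after going negative at step 20, time=4.0000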